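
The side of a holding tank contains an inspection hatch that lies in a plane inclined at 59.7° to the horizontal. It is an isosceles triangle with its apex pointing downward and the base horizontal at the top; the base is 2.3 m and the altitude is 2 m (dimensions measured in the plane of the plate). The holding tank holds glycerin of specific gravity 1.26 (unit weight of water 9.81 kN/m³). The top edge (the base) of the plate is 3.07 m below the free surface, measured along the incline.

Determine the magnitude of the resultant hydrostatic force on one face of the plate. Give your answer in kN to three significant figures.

γ = 1.26 × 9.81 = 12.3606 kN/m³.
Let θ = 59.7° be the plate's angle to the horizontal; measure y along the incline from where the plane meets the free surface. Vertical depth h = y·sinθ with sinθ = 0.863396.
With the apex down, the centroid sits h/3 = 2/3 = 0.666667 m below the base (the top edge), so y_c = 3.07 + 0.666667 = 3.73667 m and h_c = 3.73667 × 0.863396 = 3.22623 m.
A = ½ × 2.3 × 2 = 2.3 m².
Resultant F = γ·h_c·A = 12.3606 × 3.22623 × 2.3 = 91.7197 kN.

F ≈ 91.7 kN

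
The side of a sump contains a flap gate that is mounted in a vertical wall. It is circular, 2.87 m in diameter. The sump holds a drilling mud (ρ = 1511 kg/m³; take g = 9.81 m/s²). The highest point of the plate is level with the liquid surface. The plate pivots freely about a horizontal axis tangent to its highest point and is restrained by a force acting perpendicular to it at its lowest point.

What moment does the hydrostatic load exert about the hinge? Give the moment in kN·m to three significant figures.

M ≈ 247 kN·m

γ = ρg = 1511 × 9.81 / 1000 = 14.82291 kN/m³.
The centroid is at the centre, 1.435 m below the top of the plate, so the centroid depth is h_c = 1.435 m.
A = π(1.435)² = 6.46925 m².
Resultant F = γ·h_c·A = 14.82291 × 1.435 × 6.46925 = 137.607 kN.
I_c = πr⁴/4 = π × 1.435⁴/4 = 3.33041 m⁴.
Centre of pressure: y_p = y_c + I_c/(y_c·A) = 1.435 + 3.33041/(1.435 × 6.46925) = 1.435 + 0.35875 = 1.79375 m along the plane.
The resultant acts 1.435 + 0.35875 = 1.79375 m (along the plate) below the hinge at the top edge, so the moment about the hinge is M = F × 1.79375 = 137.607 × 1.79375 = 246.833 kN·m.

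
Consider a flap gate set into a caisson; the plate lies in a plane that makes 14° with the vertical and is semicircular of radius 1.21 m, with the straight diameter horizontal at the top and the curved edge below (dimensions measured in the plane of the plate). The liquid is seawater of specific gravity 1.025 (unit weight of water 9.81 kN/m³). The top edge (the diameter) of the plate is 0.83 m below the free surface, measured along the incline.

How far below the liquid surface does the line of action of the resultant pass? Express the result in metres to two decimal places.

γ = 1.025 × 9.81 = 10.05525 kN/m³.
The plate makes 14° with the vertical, i.e. θ = 90° − 14° = 76° to the horizontal. Measuring y along the incline from the free-surface line, vertical depth h = y·sinθ with sinθ = 0.970296.
The centroid of a semicircle lies 4r/(3π) = 0.51354 m from the diameter, here below the top edge, so y_c = 0.83 + 0.51354 = 1.34354 m and h_c = 1.34354 × 0.970296 = 1.30363 m.
A = πr²/2 = π × 1.21²/2 = 2.2998 m².
Resultant F = γ·h_c·A = 10.05525 × 1.30363 × 2.2998 = 30.1465 kN.
I_c = (π/8 − 8/(9π))·r⁴ = 0.109757 × 1.21⁴ = 0.235274 m⁴.
Centre of pressure: y_p = y_c + I_c/(y_c·A) = 1.34354 + 0.235274/(1.34354 × 2.2998) = 1.34354 + 0.0761436 = 1.41968 m along the plane.
Vertically, h_p = y_p·sinθ = 1.41968 × 0.970296 = 1.37751 m.

h_p = 1.38 m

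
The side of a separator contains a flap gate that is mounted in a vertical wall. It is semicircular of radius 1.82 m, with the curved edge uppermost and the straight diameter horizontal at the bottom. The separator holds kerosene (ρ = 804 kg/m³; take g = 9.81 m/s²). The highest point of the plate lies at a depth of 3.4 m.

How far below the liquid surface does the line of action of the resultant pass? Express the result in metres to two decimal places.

h_p = 4.50 m

γ = ρg = 804 × 9.81 / 1000 = 7.88724 kN/m³.
The centroid lies 4r/(3π) = 0.772432 m above the diameter, so r − 4r/(3π) = 1.82 − 0.772432 = 1.04757 m below the topmost point, so the centroid depth is h_c = 3.4 + 1.04757 = 4.44757 m.
A = πr²/2 = π × 1.82²/2 = 5.20311 m².
Resultant F = γ·h_c·A = 7.88724 × 4.44757 × 5.20311 = 182.52 kN.
I_c = (π/8 − 8/(9π))·r⁴ = 0.109757 × 1.82⁴ = 1.20425 m⁴.
Centre of pressure: y_p = y_c + I_c/(y_c·A) = 4.44757 + 1.20425/(4.44757 × 5.20311) = 4.44757 + 0.0520392 = 4.49961 m along the plane.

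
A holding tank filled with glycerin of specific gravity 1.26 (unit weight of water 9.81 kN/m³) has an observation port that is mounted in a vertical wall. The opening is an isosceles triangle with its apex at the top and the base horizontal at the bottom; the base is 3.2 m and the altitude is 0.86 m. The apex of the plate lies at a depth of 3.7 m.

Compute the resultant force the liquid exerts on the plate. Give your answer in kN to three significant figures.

F ≈ 72.7 kN

γ = 1.26 × 9.81 = 12.3606 kN/m³.
With the apex up, the centroid sits 2h/3 = 2 × 0.86/3 = 0.573333 m below the apex, so the centroid depth is h_c = 3.7 + 0.573333 = 4.27333 m.
A = ½ × 3.2 × 0.86 = 1.376 m².
Resultant F = γ·h_c·A = 12.3606 × 4.27333 × 1.376 = 72.6816 kN.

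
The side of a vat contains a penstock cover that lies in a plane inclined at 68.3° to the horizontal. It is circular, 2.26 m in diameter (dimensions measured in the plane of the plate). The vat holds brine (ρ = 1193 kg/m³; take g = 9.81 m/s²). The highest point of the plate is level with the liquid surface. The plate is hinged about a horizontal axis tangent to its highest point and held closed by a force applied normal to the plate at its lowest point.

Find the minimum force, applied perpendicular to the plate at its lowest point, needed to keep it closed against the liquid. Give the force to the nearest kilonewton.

P ≈ 31 kN

γ = ρg = 1193 × 9.81 / 1000 = 11.70333 kN/m³.
Let θ = 68.3° be the plate's angle to the horizontal; measure y along the incline from where the plane meets the free surface. Vertical depth h = y·sinθ with sinθ = 0.929133.
The centroid is at the centre, 1.13 m below the top of the plate, so y_c = 1.13 m and h_c = 1.13 × 0.929133 = 1.04992 m.
A = π(1.13)² = 4.0115 m².
Resultant F = γ·h_c·A = 11.70333 × 1.04992 × 4.0115 = 49.2915 kN.
I_c = πr⁴/4 = π × 1.13⁴/4 = 1.28057 m⁴.
Centre of pressure: y_p = y_c + I_c/(y_c·A) = 1.13 + 1.28057/(1.13 × 4.0115) = 1.13 + 0.2825 = 1.4125 m along the plane.
The resultant acts 1.13 + 0.2825 = 1.4125 m (along the plate) below the hinge at the top edge, so the moment about the hinge is M = F × 1.4125 = 49.2915 × 1.4125 = 69.6242 kN·m.
A normal force at the bottom, 2.26 m from the hinge, must supply this moment: P = 69.6242/2.26 = 30.8072 kN.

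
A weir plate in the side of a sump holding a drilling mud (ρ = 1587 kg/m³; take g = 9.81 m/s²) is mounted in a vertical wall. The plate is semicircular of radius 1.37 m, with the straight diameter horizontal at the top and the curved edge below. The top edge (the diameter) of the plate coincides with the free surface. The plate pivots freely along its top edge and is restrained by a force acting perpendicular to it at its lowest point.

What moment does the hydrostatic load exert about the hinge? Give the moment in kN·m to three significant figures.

M ≈ 21.5 kN·m

γ = ρg = 1587 × 9.81 / 1000 = 15.56847 kN/m³.
The centroid of a semicircle lies 4r/(3π) = 0.581446 m from the diameter, here below the top edge, so the centroid depth is h_c = 0.581446 m.
A = πr²/2 = π × 1.37²/2 = 2.94823 m².
Resultant F = γ·h_c·A = 15.56847 × 0.581446 × 2.94823 = 26.688 kN.
I_c = (π/8 − 8/(9π))·r⁴ = 0.109757 × 1.37⁴ = 0.386647 m⁴.
Centre of pressure: y_p = y_c + I_c/(y_c·A) = 0.581446 + 0.386647/(0.581446 × 2.94823) = 0.581446 + 0.225551 = 0.806997 m along the plane.
The resultant acts 0.581446 + 0.225551 = 0.806997 m (along the plate) below the hinge at the top edge, so the moment about the hinge is M = F × 0.806997 = 26.688 × 0.806997 = 21.5371 kN·m.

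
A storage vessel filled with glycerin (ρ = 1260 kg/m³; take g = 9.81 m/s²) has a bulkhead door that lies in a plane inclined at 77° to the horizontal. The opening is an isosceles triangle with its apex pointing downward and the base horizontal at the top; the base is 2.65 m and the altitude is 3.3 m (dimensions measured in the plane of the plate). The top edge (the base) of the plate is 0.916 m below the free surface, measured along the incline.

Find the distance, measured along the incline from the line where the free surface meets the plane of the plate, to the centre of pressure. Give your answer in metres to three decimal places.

γ = ρg = 1260 × 9.81 / 1000 = 12.3606 kN/m³.
Let θ = 77° be the plate's angle to the horizontal; measure y along the incline from where the plane meets the free surface. Vertical depth h = y·sinθ with sinθ = 0.974370.
With the apex down, the centroid sits h/3 = 3.3/3 = 1.1 m below the base (the top edge), so y_c = 0.916 + 1.1 = 2.016 m and h_c = 2.016 × 0.974370 = 1.96433 m.
A = ½ × 2.65 × 3.3 = 4.3725 m².
Resultant F = γ·h_c·A = 12.3606 × 1.96433 × 4.3725 = 106.166 kN.
I_c = b·h³/36 = 2.65 × 3.3³/36 = 2.64536 m⁴.
Centre of pressure: y_p = y_c + I_c/(y_c·A) = 2.016 + 2.64536/(2.016 × 4.3725) = 2.016 + 0.300099 = 2.3161 m along the plane.

y_p = 2.316 m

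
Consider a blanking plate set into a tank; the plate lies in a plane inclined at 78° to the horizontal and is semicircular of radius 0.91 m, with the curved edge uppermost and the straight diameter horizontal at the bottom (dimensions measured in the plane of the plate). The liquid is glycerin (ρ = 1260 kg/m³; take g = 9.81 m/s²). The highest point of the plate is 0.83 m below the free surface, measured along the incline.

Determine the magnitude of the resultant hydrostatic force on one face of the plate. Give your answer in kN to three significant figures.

F ≈ 21.3 kN

γ = ρg = 1260 × 9.81 / 1000 = 12.3606 kN/m³.
Let θ = 78° be the plate's angle to the horizontal; measure y along the incline from where the plane meets the free surface. Vertical depth h = y·sinθ with sinθ = 0.978148.
The centroid lies 4r/(3π) = 0.386216 m above the diameter, so r − 4r/(3π) = 0.91 − 0.386216 = 0.523784 m below the topmost point, so y_c = 0.83 + 0.523784 = 1.35378 m and h_c = 1.35378 × 0.978148 = 1.3242 m.
A = πr²/2 = π × 0.91²/2 = 1.30078 m².
Resultant F = γ·h_c·A = 12.3606 × 1.3242 × 1.30078 = 21.291 kN.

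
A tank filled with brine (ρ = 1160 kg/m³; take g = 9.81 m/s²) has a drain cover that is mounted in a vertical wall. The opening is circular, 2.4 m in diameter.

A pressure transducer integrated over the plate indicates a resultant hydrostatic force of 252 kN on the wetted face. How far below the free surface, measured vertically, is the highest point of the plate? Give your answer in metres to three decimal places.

γ = ρg = 1160 × 9.81 / 1000 = 11.3796 kN/m³.
A = π(1.2)² = 4.52389 m².
From F = γ·h_c·A, the centroid depth is h_c = 252/(11.3796 × 4.52389) = 4.8951 m.
The centroid is at the centre, 1.2 m below the top of the plate, so the highest point sits at h_top = 4.8951 − 1.2 = 3.6951 m below the surface.

d_top ≈ 3.695 m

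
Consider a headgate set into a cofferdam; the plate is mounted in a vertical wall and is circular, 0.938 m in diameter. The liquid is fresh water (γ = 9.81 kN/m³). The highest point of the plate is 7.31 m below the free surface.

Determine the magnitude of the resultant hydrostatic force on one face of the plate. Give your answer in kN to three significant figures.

F ≈ 52.7 kN

γ = 9.81 kN/m³.
The centroid is at the centre, 0.469 m below the top of the plate, so the centroid depth is h_c = 7.31 + 0.469 = 7.779 m.
A = π(0.469)² = 0.691028 m².
Resultant F = γ·h_c·A = 9.81 × 7.779 × 0.691028 = 52.7337 kN.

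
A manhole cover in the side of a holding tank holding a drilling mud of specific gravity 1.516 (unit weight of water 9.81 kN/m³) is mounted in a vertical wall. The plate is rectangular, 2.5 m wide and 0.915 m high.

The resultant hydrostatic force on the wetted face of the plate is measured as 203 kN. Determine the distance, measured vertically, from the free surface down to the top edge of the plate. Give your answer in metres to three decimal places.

γ = 1.516 × 9.81 = 14.87196 kN/m³.
A = 2.5 × 0.915 = 2.2875 m².
From F = γ·h_c·A, the centroid depth is h_c = 203/(14.87196 × 2.2875) = 5.96715 m.
The centroid lies 0.915/2 = 0.4575 m below the top edge, so the top edge sits at h_top = 5.96715 − 0.4575 = 5.50965 m below the surface.

d_top ≈ 5.510 m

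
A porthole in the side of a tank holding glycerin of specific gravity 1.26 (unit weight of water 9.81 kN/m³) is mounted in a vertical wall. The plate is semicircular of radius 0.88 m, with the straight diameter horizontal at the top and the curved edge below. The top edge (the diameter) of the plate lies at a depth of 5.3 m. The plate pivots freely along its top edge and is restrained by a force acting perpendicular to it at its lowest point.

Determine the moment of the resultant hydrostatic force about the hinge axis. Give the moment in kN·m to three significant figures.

γ = 1.26 × 9.81 = 12.3606 kN/m³.
The centroid of a semicircle lies 4r/(3π) = 0.373484 m from the diameter, here below the top edge, so the centroid depth is h_c = 5.3 + 0.373484 = 5.67348 m.
A = πr²/2 = π × 0.88²/2 = 1.21642 m².
Resultant F = γ·h_c·A = 12.3606 × 5.67348 × 1.21642 = 85.3046 kN.
I_c = (π/8 − 8/(9π))·r⁴ = 0.109757 × 0.88⁴ = 0.0658208 m⁴.
Centre of pressure: y_p = y_c + I_c/(y_c·A) = 5.67348 + 0.0658208/(5.67348 × 1.21642) = 5.67348 + 0.0095374 = 5.68302 m along the plane.
The resultant acts 0.373484 + 0.0095374 = 0.383021 m (along the plate) below the hinge at the top edge, so the moment about the hinge is M = F × 0.383021 = 85.3046 × 0.383021 = 32.6735 kN·m.

M ≈ 32.7 kN·m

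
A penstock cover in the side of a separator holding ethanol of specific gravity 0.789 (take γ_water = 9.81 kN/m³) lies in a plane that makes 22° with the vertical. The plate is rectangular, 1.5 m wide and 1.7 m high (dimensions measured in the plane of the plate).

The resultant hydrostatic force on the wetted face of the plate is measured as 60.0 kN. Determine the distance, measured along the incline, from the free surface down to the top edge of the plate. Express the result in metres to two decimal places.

γ = 0.789 × 9.81 = 7.74009 kN/m³.
A = 1.5 × 1.7 = 2.55 m².
From F = γ·h_c·A, the centroid depth is h_c = 60.0/(7.74009 × 2.55) = 3.03994 m.
The plate makes 22° with the vertical, i.e. θ = 90° − 22° = 68° to the horizontal. Measuring y along the incline from the free-surface line, vertical depth h = y·sinθ with sinθ = 0.927184.
Along the incline, y_c = h_c/sinθ = 3.03994/0.927184 = 3.27868 m.
The centroid lies 1.7/2 = 0.85 m below the top edge, so the top edge sits at y_top = 3.27868 − 0.85 = 2.42868 m along the incline.

y_top ≈ 2.43 m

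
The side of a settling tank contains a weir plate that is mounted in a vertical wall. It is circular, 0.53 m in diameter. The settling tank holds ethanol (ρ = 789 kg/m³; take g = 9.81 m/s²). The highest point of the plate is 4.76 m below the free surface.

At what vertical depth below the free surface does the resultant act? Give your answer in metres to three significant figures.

γ = ρg = 789 × 9.81 / 1000 = 7.74009 kN/m³.
The centroid is at the centre, 0.265 m below the top of the plate, so the centroid depth is h_c = 4.76 + 0.265 = 5.025 m.
A = π(0.265)² = 0.220618 m².
Resultant F = γ·h_c·A = 7.74009 × 5.025 × 0.220618 = 8.58071 kN.
I_c = πr⁴/4 = π × 0.265⁴/4 = 0.00387323 m⁴.
Centre of pressure: y_p = y_c + I_c/(y_c·A) = 5.025 + 0.00387323/(5.025 × 0.220618) = 5.025 + 0.00349379 = 5.02849 m along the plane.

h_p = 5.03 m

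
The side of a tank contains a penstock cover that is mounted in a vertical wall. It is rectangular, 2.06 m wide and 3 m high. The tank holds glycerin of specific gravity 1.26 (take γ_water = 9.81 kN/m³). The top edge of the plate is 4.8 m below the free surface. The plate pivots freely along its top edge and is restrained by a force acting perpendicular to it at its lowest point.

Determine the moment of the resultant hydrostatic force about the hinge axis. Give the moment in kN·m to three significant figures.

γ = 1.26 × 9.81 = 12.3606 kN/m³.
The centroid lies 3/2 = 1.5 m below the top edge, so the centroid depth is h_c = 4.8 + 1.5 = 6.3 m.
A = 2.06 × 3 = 6.18 m².
Resultant F = γ·h_c·A = 12.3606 × 6.3 × 6.18 = 481.248 kN.
I_c = b·h³/12 = 2.06 × 3³/12 = 4.635 m⁴.
Centre of pressure: y_p = y_c + I_c/(y_c·A) = 6.3 + 4.635/(6.3 × 6.18) = 6.3 + 0.119048 = 6.41905 m along the plane.
The resultant acts 1.5 + 0.119048 = 1.61905 m (along the plate) below the hinge at the top edge, so the moment about the hinge is M = F × 1.61905 = 481.248 × 1.61905 = 779.165 kN·m.

M ≈ 779 kN·m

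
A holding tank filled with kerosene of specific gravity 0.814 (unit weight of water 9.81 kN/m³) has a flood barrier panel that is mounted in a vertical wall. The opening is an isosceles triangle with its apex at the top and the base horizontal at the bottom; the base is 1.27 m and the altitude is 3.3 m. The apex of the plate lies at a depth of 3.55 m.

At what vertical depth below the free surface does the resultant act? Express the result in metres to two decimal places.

h_p = 5.86 m

γ = 0.814 × 9.81 = 7.98534 kN/m³.
With the apex up, the centroid sits 2h/3 = 2 × 3.3/3 = 2.2 m below the apex, so the centroid depth is h_c = 3.55 + 2.2 = 5.75 m.
A = ½ × 1.27 × 3.3 = 2.0955 m².
Resultant F = γ·h_c·A = 7.98534 × 5.75 × 2.0955 = 96.2164 kN.
I_c = b·h³/36 = 1.27 × 3.3³/36 = 1.26778 m⁴.
Centre of pressure: y_p = y_c + I_c/(y_c·A) = 5.75 + 1.26778/(5.75 × 2.0955) = 5.75 + 0.105218 = 5.85522 m along the plane.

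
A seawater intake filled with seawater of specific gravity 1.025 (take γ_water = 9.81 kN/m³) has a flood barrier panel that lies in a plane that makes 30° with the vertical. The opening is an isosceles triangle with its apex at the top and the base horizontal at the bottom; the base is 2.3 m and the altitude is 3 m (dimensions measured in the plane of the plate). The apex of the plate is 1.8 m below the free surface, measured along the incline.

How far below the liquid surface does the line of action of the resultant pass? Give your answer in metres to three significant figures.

h_p = 3.40 m

γ = 1.025 × 9.81 = 10.05525 kN/m³.
The plate makes 30° with the vertical, i.e. θ = 90° − 30° = 60° to the horizontal. Measuring y along the incline from the free-surface line, vertical depth h = y·sinθ with sinθ = 0.866025.
With the apex up, the centroid sits 2h/3 = 2 × 3/3 = 2 m below the apex, so y_c = 1.8 + 2 = 3.8 m and h_c = 3.8 × 0.866025 = 3.29089 m.
A = ½ × 2.3 × 3 = 3.45 m².
Resultant F = γ·h_c·A = 10.05525 × 3.29089 × 3.45 = 114.163 kN.
I_c = b·h³/36 = 2.3 × 3³/36 = 1.725 m⁴.
Centre of pressure: y_p = y_c + I_c/(y_c·A) = 3.8 + 1.725/(3.8 × 3.45) = 3.8 + 0.131579 = 3.93158 m along the plane.
Vertically, h_p = y_p·sinθ = 3.93158 × 0.866025 = 3.40485 m.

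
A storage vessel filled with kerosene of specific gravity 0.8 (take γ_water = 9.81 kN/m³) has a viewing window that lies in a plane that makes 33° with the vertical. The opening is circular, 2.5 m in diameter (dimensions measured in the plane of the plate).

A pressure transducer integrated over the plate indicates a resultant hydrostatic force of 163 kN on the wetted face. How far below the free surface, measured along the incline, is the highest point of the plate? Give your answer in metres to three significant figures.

y_top ≈ 3.80 m

γ = 0.8 × 9.81 = 7.848 kN/m³.
A = π(1.25)² = 4.90874 m².
From F = γ·h_c·A, the centroid depth is h_c = 163/(7.848 × 4.90874) = 4.23115 m.
The plate makes 33° with the vertical, i.e. θ = 90° − 33° = 57° to the horizontal. Measuring y along the incline from the free-surface line, vertical depth h = y·sinθ with sinθ = 0.838671.
Along the incline, y_c = h_c/sinθ = 4.23115/0.838671 = 5.04507 m.
The centroid is at the centre, 1.25 m below the top of the plate, so the highest point sits at y_top = 5.04507 − 1.25 = 3.79507 m along the incline.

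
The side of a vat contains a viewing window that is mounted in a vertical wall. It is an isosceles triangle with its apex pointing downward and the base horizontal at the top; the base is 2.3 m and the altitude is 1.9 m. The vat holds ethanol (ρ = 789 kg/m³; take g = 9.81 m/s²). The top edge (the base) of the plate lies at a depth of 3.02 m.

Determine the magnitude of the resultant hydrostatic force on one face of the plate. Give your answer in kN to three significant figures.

F ≈ 61.8 kN

γ = ρg = 789 × 9.81 / 1000 = 7.74009 kN/m³.
With the apex down, the centroid sits h/3 = 1.9/3 = 0.633333 m below the base (the top edge), so the centroid depth is h_c = 3.02 + 0.633333 = 3.65333 m.
A = ½ × 2.3 × 1.9 = 2.185 m².
Resultant F = γ·h_c·A = 7.74009 × 3.65333 × 2.185 = 61.7855 kN.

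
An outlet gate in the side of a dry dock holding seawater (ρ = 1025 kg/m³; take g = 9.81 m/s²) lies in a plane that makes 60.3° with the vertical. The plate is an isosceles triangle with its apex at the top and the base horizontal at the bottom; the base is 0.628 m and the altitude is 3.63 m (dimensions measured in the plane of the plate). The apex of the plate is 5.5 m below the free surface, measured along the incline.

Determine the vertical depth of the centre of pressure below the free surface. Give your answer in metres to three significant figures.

h_p = 3.97 m

γ = ρg = 1025 × 9.81 / 1000 = 10.05525 kN/m³.
The plate makes 60.3° with the vertical, i.e. θ = 90° − 60.3° = 29.7° to the horizontal. Measuring y along the incline from the free-surface line, vertical depth h = y·sinθ with sinθ = 0.495459.
With the apex up, the centroid sits 2h/3 = 2 × 3.63/3 = 2.42 m below the apex, so y_c = 5.5 + 2.42 = 7.92 m and h_c = 7.92 × 0.495459 = 3.92404 m.
A = ½ × 0.628 × 3.63 = 1.13982 m².
Resultant F = γ·h_c·A = 10.05525 × 3.92404 × 1.13982 = 44.9741 kN.
I_c = b·h³/36 = 0.628 × 3.63³/36 = 0.834405 m⁴.
Centre of pressure: y_p = y_c + I_c/(y_c·A) = 7.92 + 0.834405/(7.92 × 1.13982) = 7.92 + 0.0924305 = 8.01243 m along the plane.
Vertically, h_p = y_p·sinθ = 8.01243 × 0.495459 = 3.96983 m.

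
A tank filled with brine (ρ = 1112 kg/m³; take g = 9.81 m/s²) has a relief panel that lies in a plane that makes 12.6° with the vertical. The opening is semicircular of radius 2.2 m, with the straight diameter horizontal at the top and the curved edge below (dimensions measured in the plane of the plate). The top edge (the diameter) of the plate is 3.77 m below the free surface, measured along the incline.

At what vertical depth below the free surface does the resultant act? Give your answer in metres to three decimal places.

γ = ρg = 1112 × 9.81 / 1000 = 10.90872 kN/m³.
The plate makes 12.6° with the vertical, i.e. θ = 90° − 12.6° = 77.4° to the horizontal. Measuring y along the incline from the free-surface line, vertical depth h = y·sinθ with sinθ = 0.975917.
The centroid of a semicircle lies 4r/(3π) = 0.933709 m from the diameter, here below the top edge, so y_c = 3.77 + 0.933709 = 4.70371 m and h_c = 4.70371 × 0.975917 = 4.59043 m.
A = πr²/2 = π × 2.2²/2 = 7.60265 m².
Resultant F = γ·h_c·A = 10.90872 × 4.59043 × 7.60265 = 380.708 kN.
I_c = (π/8 − 8/(9π))·r⁴ = 0.109757 × 2.2⁴ = 2.57112 m⁴.
Centre of pressure: y_p = y_c + I_c/(y_c·A) = 4.70371 + 2.57112/(4.70371 × 7.60265) = 4.70371 + 0.071898 = 4.77561 m along the plane.
Vertically, h_p = y_p·sinθ = 4.77561 × 0.975917 = 4.6606 m.

h_p = 4.661 m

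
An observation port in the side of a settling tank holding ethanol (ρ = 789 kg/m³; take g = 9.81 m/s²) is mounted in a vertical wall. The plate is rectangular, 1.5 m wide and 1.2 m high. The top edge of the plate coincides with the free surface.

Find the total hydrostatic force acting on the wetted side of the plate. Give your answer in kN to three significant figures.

γ = ρg = 789 × 9.81 / 1000 = 7.74009 kN/m³.
The centroid lies 1.2/2 = 0.6 m below the top edge, so the centroid depth is h_c = 0.6 m.
A = 1.5 × 1.2 = 1.8 m².
Resultant F = γ·h_c·A = 7.74009 × 0.6 × 1.8 = 8.3593 kN.

F ≈ 8.36 kN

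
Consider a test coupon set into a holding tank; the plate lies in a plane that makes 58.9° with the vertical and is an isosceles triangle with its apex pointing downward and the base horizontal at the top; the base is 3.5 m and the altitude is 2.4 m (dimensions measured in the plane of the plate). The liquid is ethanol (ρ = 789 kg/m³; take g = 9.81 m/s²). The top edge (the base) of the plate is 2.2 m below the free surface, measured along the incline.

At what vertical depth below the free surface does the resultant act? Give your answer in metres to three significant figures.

h_p = 1.60 m

γ = ρg = 789 × 9.81 / 1000 = 7.74009 kN/m³.
The plate makes 58.9° with the vertical, i.e. θ = 90° − 58.9° = 31.1° to the horizontal. Measuring y along the incline from the free-surface line, vertical depth h = y·sinθ with sinθ = 0.516533.
With the apex down, the centroid sits h/3 = 2.4/3 = 0.8 m below the base (the top edge), so y_c = 2.2 + 0.8 = 3 m and h_c = 3 × 0.516533 = 1.5496 m.
A = ½ × 3.5 × 2.4 = 4.2 m².
Resultant F = γ·h_c·A = 7.74009 × 1.5496 × 4.2 = 50.375 kN.
I_c = b·h³/36 = 3.5 × 2.4³/36 = 1.344 m⁴.
Centre of pressure: y_p = y_c + I_c/(y_c·A) = 3 + 1.344/(3 × 4.2) = 3 + 0.106667 = 3.10667 m along the plane.
Vertically, h_p = y_p·sinθ = 3.10667 × 0.516533 = 1.6047 m.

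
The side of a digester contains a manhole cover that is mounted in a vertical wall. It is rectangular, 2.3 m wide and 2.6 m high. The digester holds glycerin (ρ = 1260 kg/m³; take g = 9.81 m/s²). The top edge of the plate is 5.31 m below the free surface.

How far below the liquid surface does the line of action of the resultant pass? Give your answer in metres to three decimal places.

h_p = 6.695 m

γ = ρg = 1260 × 9.81 / 1000 = 12.3606 kN/m³.
The centroid lies 2.6/2 = 1.3 m below the top edge, so the centroid depth is h_c = 5.31 + 1.3 = 6.61 m.
A = 2.3 × 2.6 = 5.98 m².
Resultant F = γ·h_c·A = 12.3606 × 6.61 × 5.98 = 488.587 kN.
I_c = b·h³/12 = 2.3 × 2.6³/12 = 3.36873 m⁴.
Centre of pressure: y_p = y_c + I_c/(y_c·A) = 6.61 + 3.36873/(6.61 × 5.98) = 6.61 + 0.0852243 = 6.69522 m along the plane.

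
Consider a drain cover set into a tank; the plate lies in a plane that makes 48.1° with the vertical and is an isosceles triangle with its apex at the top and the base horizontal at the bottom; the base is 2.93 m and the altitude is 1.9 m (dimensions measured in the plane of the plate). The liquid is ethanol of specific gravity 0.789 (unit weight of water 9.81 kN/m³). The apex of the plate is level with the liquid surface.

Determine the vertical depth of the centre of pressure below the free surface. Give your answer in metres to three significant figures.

h_p = 0.952 m

γ = 0.789 × 9.81 = 7.74009 kN/m³.
The plate makes 48.1° with the vertical, i.e. θ = 90° − 48.1° = 41.9° to the horizontal. Measuring y along the incline from the free-surface line, vertical depth h = y·sinθ with sinθ = 0.667833.
With the apex up, the centroid sits 2h/3 = 2 × 1.9/3 = 1.26667 m below the apex, so y_c = 1.26667 m and h_c = 1.26667 × 0.667833 = 0.845924 m.
A = ½ × 2.93 × 1.9 = 2.7835 m².
Resultant F = γ·h_c·A = 7.74009 × 0.845924 × 2.7835 = 18.225 kN.
I_c = b·h³/36 = 2.93 × 1.9³/36 = 0.558246 m⁴.
Centre of pressure: y_p = y_c + I_c/(y_c·A) = 1.26667 + 0.558246/(1.26667 × 2.7835) = 1.26667 + 0.158333 = 1.425 m along the plane.
Vertically, h_p = y_p·sinθ = 1.425 × 0.667833 = 0.951662 m.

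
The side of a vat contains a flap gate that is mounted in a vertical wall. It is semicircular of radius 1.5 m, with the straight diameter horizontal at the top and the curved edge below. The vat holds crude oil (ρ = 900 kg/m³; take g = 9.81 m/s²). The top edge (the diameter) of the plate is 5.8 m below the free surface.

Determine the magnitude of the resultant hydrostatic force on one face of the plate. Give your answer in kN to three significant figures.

F ≈ 201 kN

γ = ρg = 900 × 9.81 / 1000 = 8.829 kN/m³.
The centroid of a semicircle lies 4r/(3π) = 0.63662 m from the diameter, here below the top edge, so the centroid depth is h_c = 5.8 + 0.63662 = 6.43662 m.
A = πr²/2 = π × 1.5²/2 = 3.53429 m².
Resultant F = γ·h_c·A = 8.829 × 6.43662 × 3.53429 = 200.85 kN.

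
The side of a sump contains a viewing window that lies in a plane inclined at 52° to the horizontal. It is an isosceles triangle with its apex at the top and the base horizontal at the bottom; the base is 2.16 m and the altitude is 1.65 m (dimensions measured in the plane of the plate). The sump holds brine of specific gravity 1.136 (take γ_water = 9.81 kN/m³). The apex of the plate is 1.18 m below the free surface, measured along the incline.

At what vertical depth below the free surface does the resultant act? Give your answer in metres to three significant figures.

h_p = 1.85 m

γ = 1.136 × 9.81 = 11.14416 kN/m³.
Let θ = 52° be the plate's angle to the horizontal; measure y along the incline from where the plane meets the free surface. Vertical depth h = y·sinθ with sinθ = 0.788011.
With the apex up, the centroid sits 2h/3 = 2 × 1.65/3 = 1.1 m below the apex, so y_c = 1.18 + 1.1 = 2.28 m and h_c = 2.28 × 0.788011 = 1.79667 m.
A = ½ × 2.16 × 1.65 = 1.782 m².
Resultant F = γ·h_c·A = 11.14416 × 1.79667 × 1.782 = 35.6799 kN.
I_c = b·h³/36 = 2.16 × 1.65³/36 = 0.269527 m⁴.
Centre of pressure: y_p = y_c + I_c/(y_c·A) = 2.28 + 0.269527/(2.28 × 1.782) = 2.28 + 0.0663376 = 2.34634 m along the plane.
Vertically, h_p = y_p·sinθ = 2.34634 × 0.788011 = 1.84894 m.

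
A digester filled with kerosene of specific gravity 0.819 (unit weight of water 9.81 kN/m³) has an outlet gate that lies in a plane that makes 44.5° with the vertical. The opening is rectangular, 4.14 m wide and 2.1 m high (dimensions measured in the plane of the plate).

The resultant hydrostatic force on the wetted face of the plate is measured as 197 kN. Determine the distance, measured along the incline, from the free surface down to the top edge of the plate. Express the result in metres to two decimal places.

γ = 0.819 × 9.81 = 8.03439 kN/m³.
A = 4.14 × 2.1 = 8.694 m².
From F = γ·h_c·A, the centroid depth is h_c = 197/(8.03439 × 8.694) = 2.82029 m.
The plate makes 44.5° with the vertical, i.e. θ = 90° − 44.5° = 45.5° to the horizontal. Measuring y along the incline from the free-surface line, vertical depth h = y·sinθ with sinθ = 0.713250.
Along the incline, y_c = h_c/sinθ = 2.82029/0.713250 = 3.95414 m.
The centroid lies 2.1/2 = 1.05 m below the top edge, so the top edge sits at y_top = 3.95414 − 1.05 = 2.90414 m along the incline.

y_top ≈ 2.90 m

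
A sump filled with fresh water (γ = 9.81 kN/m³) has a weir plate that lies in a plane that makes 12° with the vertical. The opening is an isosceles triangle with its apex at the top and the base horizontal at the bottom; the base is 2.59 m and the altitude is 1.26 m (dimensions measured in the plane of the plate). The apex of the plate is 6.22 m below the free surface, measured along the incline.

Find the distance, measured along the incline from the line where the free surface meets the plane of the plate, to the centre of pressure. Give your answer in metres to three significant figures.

y_p = 7.07 m

γ = 9.81 kN/m³.
The plate makes 12° with the vertical, i.e. θ = 90° − 12° = 78° to the horizontal. Measuring y along the incline from the free-surface line, vertical depth h = y·sinθ with sinθ = 0.978148.
With the apex up, the centroid sits 2h/3 = 2 × 1.26/3 = 0.84 m below the apex, so y_c = 6.22 + 0.84 = 7.06 m and h_c = 7.06 × 0.978148 = 6.90572 m.
A = ½ × 2.59 × 1.26 = 1.6317 m².
Resultant F = γ·h_c·A = 9.81 × 6.90572 × 1.6317 = 110.54 kN.
I_c = b·h³/36 = 2.59 × 1.26³/36 = 0.143916 m⁴.
Centre of pressure: y_p = y_c + I_c/(y_c·A) = 7.06 + 0.143916/(7.06 × 1.6317) = 7.06 + 0.0124929 = 7.07249 m along the plane.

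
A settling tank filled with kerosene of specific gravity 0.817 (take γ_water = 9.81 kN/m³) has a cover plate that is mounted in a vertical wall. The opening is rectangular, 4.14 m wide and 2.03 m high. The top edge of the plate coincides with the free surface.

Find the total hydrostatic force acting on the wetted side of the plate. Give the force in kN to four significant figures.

F ≈ 68.37 kN

γ = 0.817 × 9.81 = 8.01477 kN/m³.
The centroid lies 2.03/2 = 1.015 m below the top edge, so the centroid depth is h_c = 1.015 m.
A = 4.14 × 2.03 = 8.4042 m².
Resultant F = γ·h_c·A = 8.01477 × 1.015 × 8.4042 = 68.3681 kN.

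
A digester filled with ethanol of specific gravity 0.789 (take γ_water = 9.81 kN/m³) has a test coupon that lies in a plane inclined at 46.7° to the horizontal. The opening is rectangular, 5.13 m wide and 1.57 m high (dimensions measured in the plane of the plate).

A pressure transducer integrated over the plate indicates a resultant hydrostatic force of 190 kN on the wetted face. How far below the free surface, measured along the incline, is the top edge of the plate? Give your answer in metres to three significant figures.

y_top ≈ 3.40 m

γ = 0.789 × 9.81 = 7.74009 kN/m³.
A = 5.13 × 1.57 = 8.0541 m².
From F = γ·h_c·A, the centroid depth is h_c = 190/(7.74009 × 8.0541) = 3.04783 m.
Let θ = 46.7° be the plate's angle to the horizontal; measure y along the incline from where the plane meets the free surface. Vertical depth h = y·sinθ with sinθ = 0.727773.
Along the incline, y_c = h_c/sinθ = 3.04783/0.727773 = 4.18789 m.
The centroid lies 1.57/2 = 0.785 m below the top edge, so the top edge sits at y_top = 4.18789 − 0.785 = 3.40289 m along the incline.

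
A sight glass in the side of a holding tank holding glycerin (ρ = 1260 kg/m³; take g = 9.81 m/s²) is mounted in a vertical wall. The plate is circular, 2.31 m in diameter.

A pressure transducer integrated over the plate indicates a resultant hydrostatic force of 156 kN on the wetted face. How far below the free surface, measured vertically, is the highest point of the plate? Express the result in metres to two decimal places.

γ = ρg = 1260 × 9.81 / 1000 = 12.3606 kN/m³.
A = π(1.155)² = 4.19096 m².
From F = γ·h_c·A, the centroid depth is h_c = 156/(12.3606 × 4.19096) = 3.01142 m.
The centroid is at the centre, 1.155 m below the top of the plate, so the highest point sits at h_top = 3.01142 − 1.155 = 1.85642 m below the surface.

d_top ≈ 1.86 m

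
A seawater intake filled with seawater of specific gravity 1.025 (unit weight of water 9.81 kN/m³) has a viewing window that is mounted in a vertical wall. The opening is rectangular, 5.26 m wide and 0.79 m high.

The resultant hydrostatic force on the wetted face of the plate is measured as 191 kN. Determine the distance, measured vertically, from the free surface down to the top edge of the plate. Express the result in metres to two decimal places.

d_top ≈ 4.18 m

γ = 1.025 × 9.81 = 10.05525 kN/m³.
A = 5.26 × 0.79 = 4.1554 m².
From F = γ·h_c·A, the centroid depth is h_c = 191/(10.05525 × 4.1554) = 4.57117 m.
The centroid lies 0.79/2 = 0.395 m below the top edge, so the top edge sits at h_top = 4.57117 − 0.395 = 4.17617 m below the surface.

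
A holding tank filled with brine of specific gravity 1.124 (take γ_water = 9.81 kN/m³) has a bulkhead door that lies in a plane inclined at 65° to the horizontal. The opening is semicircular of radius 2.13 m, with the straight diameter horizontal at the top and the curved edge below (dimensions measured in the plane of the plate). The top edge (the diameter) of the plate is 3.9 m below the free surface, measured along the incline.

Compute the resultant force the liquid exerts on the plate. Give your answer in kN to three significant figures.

F ≈ 342 kN

γ = 1.124 × 9.81 = 11.02644 kN/m³.
Let θ = 65° be the plate's angle to the horizontal; measure y along the incline from where the plane meets the free surface. Vertical depth h = y·sinθ with sinθ = 0.906308.
The centroid of a semicircle lies 4r/(3π) = 0.904 m from the diameter, here below the top edge, so y_c = 3.9 + 0.904 = 4.804 m and h_c = 4.804 × 0.906308 = 4.3539 m.
A = πr²/2 = π × 2.13²/2 = 7.12655 m².
Resultant F = γ·h_c·A = 11.02644 × 4.3539 × 7.12655 = 342.132 kN.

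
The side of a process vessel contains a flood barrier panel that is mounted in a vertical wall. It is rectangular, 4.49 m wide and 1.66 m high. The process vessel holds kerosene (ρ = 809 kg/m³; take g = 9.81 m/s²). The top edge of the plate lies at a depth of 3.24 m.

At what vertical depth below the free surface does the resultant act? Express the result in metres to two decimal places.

γ = ρg = 809 × 9.81 / 1000 = 7.93629 kN/m³.
The centroid lies 1.66/2 = 0.83 m below the top edge, so the centroid depth is h_c = 3.24 + 0.83 = 4.07 m.
A = 4.49 × 1.66 = 7.4534 m².
Resultant F = γ·h_c·A = 7.93629 × 4.07 × 7.4534 = 240.75 kN.
I_c = b·h³/12 = 4.49 × 1.66³/12 = 1.71155 m⁴.
Centre of pressure: y_p = y_c + I_c/(y_c·A) = 4.07 + 1.71155/(4.07 × 7.4534) = 4.07 + 0.056421 = 4.12642 m along the plane.

h_p = 4.13 m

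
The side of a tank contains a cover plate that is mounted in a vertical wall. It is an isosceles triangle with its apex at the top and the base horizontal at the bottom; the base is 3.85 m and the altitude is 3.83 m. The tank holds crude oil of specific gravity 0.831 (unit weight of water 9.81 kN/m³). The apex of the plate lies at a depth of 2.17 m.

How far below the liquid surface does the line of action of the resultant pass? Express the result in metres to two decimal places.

h_p = 4.90 m

γ = 0.831 × 9.81 = 8.15211 kN/m³.
With the apex up, the centroid sits 2h/3 = 2 × 3.83/3 = 2.55333 m below the apex, so the centroid depth is h_c = 2.17 + 2.55333 = 4.72333 m.
A = ½ × 3.85 × 3.83 = 7.37275 m².
Resultant F = γ·h_c·A = 8.15211 × 4.72333 × 7.37275 = 283.889 kN.
I_c = b·h³/36 = 3.85 × 3.83³/36 = 6.00834 m⁴.
Centre of pressure: y_p = y_c + I_c/(y_c·A) = 4.72333 + 6.00834/(4.72333 × 7.37275) = 4.72333 + 0.172535 = 4.89586 m along the plane.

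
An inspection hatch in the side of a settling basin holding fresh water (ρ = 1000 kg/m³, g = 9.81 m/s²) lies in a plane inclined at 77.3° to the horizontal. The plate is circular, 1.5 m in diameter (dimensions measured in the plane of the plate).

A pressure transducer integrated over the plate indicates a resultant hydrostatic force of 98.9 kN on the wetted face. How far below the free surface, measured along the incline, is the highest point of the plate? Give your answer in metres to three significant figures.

y_top ≈ 5.10 m

γ = ρg = 1000 × 9.81 = 9810 N/m³ = 9.81 kN/m³.
A = π(0.75)² = 1.76715 m².
From F = γ·h_c·A, the centroid depth is h_c = 98.9/(9.81 × 1.76715) = 5.70498 m.
Let θ = 77.3° be the plate's angle to the horizontal; measure y along the incline from where the plane meets the free surface. Vertical depth h = y·sinθ with sinθ = 0.975535.
Along the incline, y_c = h_c/sinθ = 5.70498/0.975535 = 5.84805 m.
The centroid is at the centre, 0.75 m below the top of the plate, so the highest point sits at y_top = 5.84805 − 0.75 = 5.09805 m along the incline.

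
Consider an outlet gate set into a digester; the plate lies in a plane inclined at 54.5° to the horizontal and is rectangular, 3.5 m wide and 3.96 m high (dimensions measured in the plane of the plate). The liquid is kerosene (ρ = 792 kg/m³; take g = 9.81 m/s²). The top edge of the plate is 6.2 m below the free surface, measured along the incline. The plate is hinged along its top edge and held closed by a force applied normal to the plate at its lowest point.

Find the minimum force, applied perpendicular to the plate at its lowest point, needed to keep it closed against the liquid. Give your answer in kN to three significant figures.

γ = ρg = 792 × 9.81 / 1000 = 7.76952 kN/m³.
Let θ = 54.5° be the plate's angle to the horizontal; measure y along the incline from where the plane meets the free surface. Vertical depth h = y·sinθ with sinθ = 0.814116.
The centroid lies 3.96/2 = 1.98 m below the top edge, so y_c = 6.2 + 1.98 = 8.18 m and h_c = 8.18 × 0.814116 = 6.65947 m.
A = 3.5 × 3.96 = 13.86 m².
Resultant F = γ·h_c·A = 7.76952 × 6.65947 × 13.86 = 717.129 kN.
I_c = b·h³/12 = 3.5 × 3.96³/12 = 18.1122 m⁴.
Centre of pressure: y_p = y_c + I_c/(y_c·A) = 8.18 + 18.1122/(8.18 × 13.86) = 8.18 + 0.159755 = 8.33976 m along the plane.
The resultant acts 1.98 + 0.159755 = 2.13976 m (along the plate) below the hinge at the top edge, so the moment about the hinge is M = F × 2.13976 = 717.129 × 2.13976 = 1534.48 kN·m.
A normal force at the bottom, 3.96 m from the hinge, must supply this moment: P = 1534.48/3.96 = 387.495 kN.

P ≈ 387 kN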